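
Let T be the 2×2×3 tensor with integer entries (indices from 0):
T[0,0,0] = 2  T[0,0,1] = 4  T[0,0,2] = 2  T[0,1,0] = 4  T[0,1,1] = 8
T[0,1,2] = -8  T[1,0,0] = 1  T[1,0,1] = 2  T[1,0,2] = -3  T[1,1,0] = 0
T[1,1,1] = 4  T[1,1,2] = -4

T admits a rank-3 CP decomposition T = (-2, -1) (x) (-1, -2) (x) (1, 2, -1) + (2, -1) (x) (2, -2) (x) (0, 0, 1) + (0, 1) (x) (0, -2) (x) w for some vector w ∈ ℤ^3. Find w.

Subtract the known terms from T to get the rank-1 residual R = (0, 1) (x) (0, -2) (x) w, so R[i,j,k] = a[i]·b[j]·w[k]. Pick indices with nonzero a[1]·b[1] = (1)·(-2) = -2. Only the fibre through (1,1,·) is needed: R[1,1,:] = T[1,1,:] − Σₗ aₗ[1]bₗ[1]cₗ = [0, 4, -4] − (-1)·(-2)·(1, 2, -1) − (-1)·(-2)·(0, 0, 1) = [-2, 0, -4]. Then w[k] = R[1,1,k] / -2 for each k, giving w = [-2, 0, -4] / -2 = (1, 0, 2).

w = (1, 0, 2)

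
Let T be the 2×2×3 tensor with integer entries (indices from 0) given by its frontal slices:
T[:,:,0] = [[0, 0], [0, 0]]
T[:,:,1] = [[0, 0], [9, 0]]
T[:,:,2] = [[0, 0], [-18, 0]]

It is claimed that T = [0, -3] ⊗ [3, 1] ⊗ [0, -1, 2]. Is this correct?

No

Reconstruct entry (1,1,1) from the claimed factors: Σₗ aₗ[1]bₗ[1]cₗ[1] = (-3)·(1)·(-1) = 3, but T[1,1,1] = 0. The claim is false.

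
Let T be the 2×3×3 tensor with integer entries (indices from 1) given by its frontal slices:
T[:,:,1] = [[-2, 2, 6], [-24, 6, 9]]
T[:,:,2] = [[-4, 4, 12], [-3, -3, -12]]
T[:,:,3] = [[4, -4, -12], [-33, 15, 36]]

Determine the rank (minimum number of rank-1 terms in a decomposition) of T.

2

Lower bound: the mode-3 unfolding of T (rows indexed by k, columns by (i,j) = (1,1), (1,2), (1,3), (2,1), (2,2), (2,3)) is [[-2, 2, 6, -24, 6, 9], [-4, 4, 12, -3, -3, -12], [4, -4, -12, -33, 15, 36]].
There the 2×2 minor on rows k ∈ {1, 2}, columns (i,j) ∈ {(1,1), (2,1)} is det [[-2, -24], [-4, -3]] = -90 ≠ 0, so this unfolding has rank ≥ 2; CP rank is at least every unfolding rank, so rank(T) ≥ 2. (This is only a lower bound: in general the CP rank may exceed every unfolding rank, so we still need to exhibit 2 rank-1 terms summing to T.)
Upper bound — finding two terms. Write S_k = T[:,:,k] for the frontal slices: S₁ = [[-2, 2, 6], [-24, 6, 9]], S₂ = [[-4, 4, 12], [-3, -3, -12]], S₃ = [[4, -4, -12], [-33, 15, 36]].
If T = a₁ (x) b₁ (x) c₁ + a₂ (x) b₂ (x) c₂ then each S_k = c₁[k]·a₁b₁ᵀ + c₂[k]·a₂b₂ᵀ. S₁ and S₂ are linearly independent, so a₁b₁ᵀ and a₂b₂ᵀ must span the same plane of matrices: they are the rank-1 matrices of the form x·S₁ + y·S₂.
The 2×2 minor of x·S₁ + y·S₂ on rows {1,2}, columns {1,2} is 36·x² + 84·xy + 24·y² = 12·(x + 2·y)(3·x + y), vanishing at (x:y) = (2:-1) and (1:-3).
M₁ = 2·S₁ − S₂ = [[0, 0, 0], [-45, 15, 30]] = (-15)·[0, 1][3, -1, -2]ᵀ and M₂ = S₁ − 3·S₂ = [[10, -10, -30], [-15, 15, 45]] = 5·[2, -3][1, -1, -3]ᵀ, so take a₁ = [0, 1], b₁ = [3, -1, -2], a₂ = [2, -3], b₂ = [1, -1, -3].
Each slice is an integer combination of E₁ = a₁b₁ᵀ and E₂ = a₂b₂ᵀ: S₁ = −9·E₁ − E₂, S₂ = −3·E₁ − 2·E₂, S₃ = −9·E₁ + 2·E₂; reading off coefficients, c₁ = [-9, -3, -9] and c₂ = [-1, -2, 2].
Hence T = [0, 1] (x) [3, -1, -2] (x) [-9, -3, -9] + [2, -3] (x) [1, -1, -3] (x) [-1, -2, 2], so rank(T) ≤ 2.
These bounds meet, so rank(T) = 2.
Check entry T[2,2,1] = 6: (1)·(-1)·(-9) + (-3)·(-1)·(-1) = 6.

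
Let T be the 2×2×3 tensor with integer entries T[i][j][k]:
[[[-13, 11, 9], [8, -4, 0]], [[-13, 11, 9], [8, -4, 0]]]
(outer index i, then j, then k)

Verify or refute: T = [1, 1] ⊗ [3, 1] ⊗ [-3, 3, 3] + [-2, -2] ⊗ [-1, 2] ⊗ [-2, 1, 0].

Reconstruct entry (0,1,0) from the claimed factors: Σₗ aₗ[0]bₗ[1]cₗ[0] = (1)·(1)·(-3) + (-2)·(2)·(-2) = 5, but T[0,1,0] = 8. The claim is false.

No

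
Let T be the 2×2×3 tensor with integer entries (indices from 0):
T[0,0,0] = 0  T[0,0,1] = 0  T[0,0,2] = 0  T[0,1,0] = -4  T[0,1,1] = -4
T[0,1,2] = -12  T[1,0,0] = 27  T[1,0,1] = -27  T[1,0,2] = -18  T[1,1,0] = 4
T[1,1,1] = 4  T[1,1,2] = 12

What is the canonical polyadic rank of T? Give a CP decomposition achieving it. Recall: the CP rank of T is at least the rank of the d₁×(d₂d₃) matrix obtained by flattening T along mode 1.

rank(T) = 2

Lower bound: the mode-3 unfolding of T (rows indexed by k, columns by (i,j) = (0,0), (0,1), (1,0), (1,1)) is [[0, -4, 27, 4], [0, -4, -27, 4], [0, -12, -18, 12]].
There the 2×2 minor on rows k ∈ {0, 1}, columns (i,j) ∈ {(0,1), (1,0)} is det [[-4, 27], [-4, -27]] = 216 ≠ 0, so this unfolding has rank ≥ 2; CP rank is at least every unfolding rank, so rank(T) ≥ 2. (Flattening ranks never certify an upper bound on CP rank; for that we must actually write T with 2 rank-1 terms.)
Upper bound — finding two terms. Write S_k = T[:,:,k] for the frontal slices: S₀ = [[0, -4], [27, 4]], S₁ = [[0, -4], [-27, 4]], S₂ = [[0, -12], [-18, 12]].
If T = a₁ ⊗ b₁ ⊗ c₁ + a₂ ⊗ b₂ ⊗ c₂ then each S_k = c₁[k]·a₁b₁ᵀ + c₂[k]·a₂b₂ᵀ. S₀ and S₁ are linearly independent, so a₁b₁ᵀ and a₂b₂ᵀ must span the same plane of matrices: they are the rank-1 matrices of the form x·S₀ + y·S₁.
det(x·S₀ + y·S₁) is 108·x² − 108·y² = 108·(x − y)(x + y), vanishing at (x:y) = (1:1) and (1:-1).
M₁ = S₀ + S₁ = [[0, -8], [0, 8]] = (-8)·[1, -1][0, 1]ᵀ and M₂ = S₀ − S₁ = [[0, 0], [54, 0]] = 54·[0, 1][1, 0]ᵀ, so take a₁ = [1, -1], b₁ = [0, 1], a₂ = [0, 1], b₂ = [1, 0].
Each slice is an integer combination of E₁ = a₁b₁ᵀ and E₂ = a₂b₂ᵀ: S₀ = −4·E₁ + 27·E₂, S₁ = −4·E₁ − 27·E₂, S₂ = −12·E₁ − 18·E₂; reading off coefficients, c₁ = [-4, -4, -12] and c₂ = [27, -27, -18].
Hence T = [1, -1] ⊗ [0, 1] ⊗ [-4, -4, -12] + [0, 1] ⊗ [1, 0] ⊗ [27, -27, -18], so rank(T) ≤ 2.
These bounds meet, so rank(T) = 2.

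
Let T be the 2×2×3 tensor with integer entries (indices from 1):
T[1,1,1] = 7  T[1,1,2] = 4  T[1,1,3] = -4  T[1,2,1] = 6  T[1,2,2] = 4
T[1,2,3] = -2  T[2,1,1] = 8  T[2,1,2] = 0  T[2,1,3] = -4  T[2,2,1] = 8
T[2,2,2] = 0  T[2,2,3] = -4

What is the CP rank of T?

Lower bound: the mode-3 unfolding of T (rows indexed by k, columns by (i,j) = (1,1), (1,2), (2,1), (2,2)) is [[7, 6, 8, 8], [4, 4, 0, 0], [-4, -2, -4, -4]].
There the 3×3 minor on rows k ∈ {1, 2, 3}, columns (i,j) ∈ {(1,1), (1,2), (2,1)} is det [[7, 6, 8], [4, 4, 0], [-4, -2, -4]] = 48 ≠ 0, so this unfolding has rank ≥ 3; CP rank is at least every unfolding rank, so rank(T) ≥ 3. (Unfolding ranks only ever bound the CP rank from below — rank(T) can be strictly larger than all of them — so the matching upper bound has to come from an explicit 3-term decomposition.)
Upper bound: T is a sum of 3 rank-1 terms, T = (1, 0) ⊗ (1, 0) ⊗ (1, 0, -2) + (1, 1) ⊗ (1, 1) ⊗ (4, 8, 0) + (1, 2) ⊗ (1, 1) ⊗ (2, -4, -2) (written with every a and b primitive with positive leading entry and the scale carried by c; CP decompositions are not unique, and this one is verified by expanding entrywise), so rank(T) ≤ 3.
These bounds meet, so rank(T) = 3.

3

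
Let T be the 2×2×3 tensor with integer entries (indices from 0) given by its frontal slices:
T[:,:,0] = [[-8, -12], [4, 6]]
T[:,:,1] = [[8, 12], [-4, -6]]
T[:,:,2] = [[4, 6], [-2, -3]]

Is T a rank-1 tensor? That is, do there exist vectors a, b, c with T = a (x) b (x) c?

If T = a (x) b (x) c then every fibre of T is a multiple of the corresponding factor, so read the factors off the fibres through the nonzero entry T[0,0,0] = -8.
The mode-1 fibre T[:,0,0] = [-8, 4] gives a = [2, -1] (primitive direction); the mode-2 fibre T[0,:,0] = [-8, -12] gives b = [2, 3]; then c[k] = T[0,0,k] / (a[0]·b[0]) = [-8, 8, 4] / 4 = [-2, 2, 1].
Expanding [2, -1] (x) [2, 3] (x) [-2, 2, 1] reproduces all 12 entries of T, so T = [2, -1] (x) [2, 3] (x) [-2, 2, 1] and rank(T) ≤ 1.
Equivalently every frontal slice T[:,:,k] is c[k] times the rank-1 matrix [2, -1] (x) [2, 3]. So T has rank 1 (it is nonzero).

Yes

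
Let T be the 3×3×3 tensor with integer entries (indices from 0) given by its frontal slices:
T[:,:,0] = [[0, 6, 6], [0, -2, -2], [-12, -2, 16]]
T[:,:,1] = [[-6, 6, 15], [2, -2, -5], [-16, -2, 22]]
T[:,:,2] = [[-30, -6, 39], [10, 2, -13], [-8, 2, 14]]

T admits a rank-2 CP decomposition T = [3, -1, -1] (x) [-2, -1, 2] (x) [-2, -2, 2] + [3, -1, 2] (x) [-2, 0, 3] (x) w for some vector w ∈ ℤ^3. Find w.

Subtract the known terms from T to get the rank-1 residual R = [3, -1, 2] (x) [-2, 0, 3] (x) w, so R[i,j,k] = a[i]·b[j]·w[k]. Pick indices with nonzero a[0]·b[0] = (3)·(-2) = -6. Only the fibre through (0,0,·) is needed: R[0,0,:] = T[0,0,:] − Σₗ aₗ[0]bₗ[0]cₗ = [0, -6, -30] − (3)·(-2)·[-2, -2, 2] = [-12, -18, -18]. Then w[k] = R[0,0,k] / -6 for each k, giving w = [-12, -18, -18] / -6 = [2, 3, 3].

w = [2, 3, 3]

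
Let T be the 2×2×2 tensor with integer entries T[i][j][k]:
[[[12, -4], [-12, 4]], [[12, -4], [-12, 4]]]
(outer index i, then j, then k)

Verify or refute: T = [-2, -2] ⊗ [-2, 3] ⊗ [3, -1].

Reconstruct entry (0,1,0) from the claimed factors: Σₗ aₗ[0]bₗ[1]cₗ[0] = (-2)·(3)·(3) = -18, but T[0,1,0] = -12. The claim is false.

No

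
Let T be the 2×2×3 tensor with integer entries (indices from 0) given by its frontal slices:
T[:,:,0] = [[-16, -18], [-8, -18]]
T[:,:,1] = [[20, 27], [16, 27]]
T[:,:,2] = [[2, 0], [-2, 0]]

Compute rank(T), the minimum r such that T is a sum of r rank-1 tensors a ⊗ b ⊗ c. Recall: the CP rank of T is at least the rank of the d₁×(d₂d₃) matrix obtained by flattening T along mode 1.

2

Lower bound: the mode-2 unfolding of T (rows indexed by j, columns by (i,k) = (0,0), (0,1), (0,2), (1,0), (1,1), (1,2)) is [[-16, 20, 2, -8, 16, -2], [-18, 27, 0, -18, 27, 0]].
There the 2×2 minor on rows j ∈ {0, 1}, columns (i,k) ∈ {(0,0), (0,1)} is det [[-16, 20], [-18, 27]] = -72 ≠ 0, so this unfolding has rank ≥ 2; CP rank is at least every unfolding rank, so rank(T) ≥ 2. (Unfolding ranks only ever bound the CP rank from below — rank(T) can be strictly larger than all of them — so the matching upper bound has to come from an explicit 2-term decomposition.)
Upper bound — finding two terms. Write S_k = T[:,:,k] for the frontal slices: S₀ = [[-16, -18], [-8, -18]], S₁ = [[20, 27], [16, 27]], S₂ = [[2, 0], [-2, 0]].
If T = a₁ ⊗ b₁ ⊗ c₁ + a₂ ⊗ b₂ ⊗ c₂ then each S_k = c₁[k]·a₁b₁ᵀ + c₂[k]·a₂b₂ᵀ. S₀ and S₁ are linearly independent, so a₁b₁ᵀ and a₂b₂ᵀ must span the same plane of matrices: they are the rank-1 matrices of the form x·S₀ + y·S₁.
det(x·S₀ + y·S₁) is 144·x² − 288·xy + 108·y² = 36·(2·x − 3·y)(2·x − y), vanishing at (x:y) = (3:2) and (1:2).
M₁ = 3·S₀ + 2·S₁ = [[-8, 0], [8, 0]] = (-8)·[1, -1][1, 0]ᵀ and M₂ = S₀ + 2·S₁ = [[24, 36], [24, 36]] = 12·[1, 1][2, 3]ᵀ, so take a₁ = [1, -1], b₁ = [1, 0], a₂ = [1, 1], b₂ = [2, 3].
Each slice is an integer combination of E₁ = a₁b₁ᵀ and E₂ = a₂b₂ᵀ: S₀ = −4·E₁ − 6·E₂, S₁ = 2·E₁ + 9·E₂, S₂ = 2·E₁; reading off coefficients, c₁ = [-4, 2, 2] and c₂ = [-6, 9, 0].
Hence T = [1, -1] ⊗ [1, 0] ⊗ [-4, 2, 2] + [1, 1] ⊗ [2, 3] ⊗ [-6, 9, 0], so rank(T) ≤ 2.
These bounds meet, so rank(T) = 2.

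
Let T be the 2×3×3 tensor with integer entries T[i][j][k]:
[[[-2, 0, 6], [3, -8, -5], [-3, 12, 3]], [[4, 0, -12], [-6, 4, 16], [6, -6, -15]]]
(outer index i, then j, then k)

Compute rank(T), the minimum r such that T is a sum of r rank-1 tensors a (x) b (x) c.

2

Lower bound: the mode-1 unfolding of T (rows indexed by i, columns by (j,k) = (0,0), (0,1), (0,2), (1,0), (1,1), (1,2), (2,0), (2,1), (2,2)) is [[-2, 0, 6, 3, -8, -5, -3, 12, 3], [4, 0, -12, -6, 4, 16, 6, -6, -15]].
There the 2×2 minor on rows i ∈ {0, 1}, columns (j,k) ∈ {(0,0), (1,1)} is det [[-2, -8], [4, 4]] = 24 ≠ 0, so this unfolding has rank ≥ 2; CP rank is at least every unfolding rank, so rank(T) ≥ 2. (Flattening ranks never certify an upper bound on CP rank; for that we must actually write T with 2 rank-1 terms.)
Upper bound — finding two terms. Write S_k = T[:,:,k] for the frontal slices: S₀ = [[-2, 3, -3], [4, -6, 6]], S₁ = [[0, -8, 12], [0, 4, -6]], S₂ = [[6, -5, 3], [-12, 16, -15]].
If T = a₁ (x) b₁ (x) c₁ + a₂ (x) b₂ (x) c₂ then each S_k = c₁[k]·a₁b₁ᵀ + c₂[k]·a₂b₂ᵀ. S₀ and S₁ are linearly independent, so a₁b₁ᵀ and a₂b₂ᵀ must span the same plane of matrices: they are the rank-1 matrices of the form x·S₀ + y·S₁.
The 2×2 minor of x·S₀ + y·S₁ on rows {0,1}, columns {0,1} is 24·xy = 24·(y)(x), vanishing at (x:y) = (1:0) and (0:1).
M₁ = S₀ = [[-2, 3, -3], [4, -6, 6]] = −[1, -2][2, -3, 3]ᵀ and M₂ = S₁ = [[0, -8, 12], [0, 4, -6]] = (-2)·[2, -1][0, 2, -3]ᵀ, so take a₁ = [1, -2], b₁ = [2, -3, 3], a₂ = [2, -1], b₂ = [0, 2, -3].
Each slice is an integer combination of E₁ = a₁b₁ᵀ and E₂ = a₂b₂ᵀ: S₀ = −E₁, S₁ = −2·E₂, S₂ = 3·E₁ + E₂; reading off coefficients, c₁ = [-1, 0, 3] and c₂ = [0, -2, 1].
Hence T = [1, -2] (x) [2, -3, 3] (x) [-1, 0, 3] + [2, -1] (x) [0, 2, -3] (x) [0, -2, 1], so rank(T) ≤ 2.
These bounds meet, so rank(T) = 2.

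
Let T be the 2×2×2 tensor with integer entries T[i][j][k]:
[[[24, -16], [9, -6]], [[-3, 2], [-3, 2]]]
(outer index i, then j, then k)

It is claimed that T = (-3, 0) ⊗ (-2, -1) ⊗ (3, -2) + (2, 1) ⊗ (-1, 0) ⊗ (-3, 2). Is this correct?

Reconstruct entry (1,0,0) from the claimed factors: Σₗ aₗ[1]bₗ[0]cₗ[0] = (0)·(-2)·(3) + (1)·(-1)·(-3) = 3, but T[1,0,0] = -3. The claim is false.

No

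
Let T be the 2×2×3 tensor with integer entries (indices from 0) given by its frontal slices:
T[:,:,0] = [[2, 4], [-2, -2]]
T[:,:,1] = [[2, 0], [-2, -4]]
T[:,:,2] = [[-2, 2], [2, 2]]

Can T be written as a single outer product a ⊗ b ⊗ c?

The mode-3 unfolding of T (rows indexed by k, columns by (i,j) = (0,0), (0,1), (1,0), (1,1)) is [[2, 4, -2, -2], [2, 0, -2, -4], [-2, 2, 2, 2]].
There the 3×3 minor on rows k ∈ {0, 1, 2}, columns (i,j) ∈ {(0,0), (0,1), (1,1)} is det [[2, 4, -2], [2, 0, -4], [-2, 2, 2]] = 24 ≠ 0, so this unfolding has rank ≥ 3; CP rank is at least every unfolding rank, so rank(T) ≥ 3.
In particular rank(T) ≥ 3 > 1, so T is not rank-1.

No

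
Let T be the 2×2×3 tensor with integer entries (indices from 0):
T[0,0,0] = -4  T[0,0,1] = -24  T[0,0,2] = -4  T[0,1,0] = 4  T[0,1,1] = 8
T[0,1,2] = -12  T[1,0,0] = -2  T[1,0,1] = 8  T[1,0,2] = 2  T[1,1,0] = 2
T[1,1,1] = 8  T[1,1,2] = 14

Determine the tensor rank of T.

Lower bound: in the mode-3 unfolding of T (rows indexed by k, columns by (i,j)) the 3×3 minor on rows k ∈ {0, 1, 2}, columns (i,j) ∈ {(0,0), (0,1), (1,0)} is det [[-4, 4, -2], [-24, 8, 8], [-4, -12, 2]] = -1024 ≠ 0, so that unfolding has rank ≥ 3 and hence rank(T) ≥ 3 (CP rank is at least every unfolding rank, though it can be larger).
Upper bound: T is a sum of 3 rank-1 terms, T = [1, -1] ⊗ [1, 1] ⊗ [0, -8, -8] + [2, -1] ⊗ [1, -1] ⊗ [0, -4, 4] + [2, 1] ⊗ [1, -1] ⊗ [-2, -4, -2] (one valid choice — decompositions are not unique — normalised so each a, b is primitive with positive first nonzero entry; check it by expanding all entries), so rank(T) ≤ 3.
These bounds meet, so rank(T) = 3.

3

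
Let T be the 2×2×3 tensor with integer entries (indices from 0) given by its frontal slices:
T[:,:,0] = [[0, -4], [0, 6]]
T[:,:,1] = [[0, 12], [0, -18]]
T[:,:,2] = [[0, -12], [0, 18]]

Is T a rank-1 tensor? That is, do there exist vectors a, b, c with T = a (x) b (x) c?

If T = a (x) b (x) c then every fibre of T is a multiple of the corresponding factor, so read the factors off the fibres through the nonzero entry T[0,1,0] = -4.
The mode-1 fibre T[:,1,0] = [-4, 6] gives a = [2, -3] (primitive direction); the mode-2 fibre T[0,:,0] = [0, -4] gives b = [0, 1]; then c[k] = T[0,1,k] / (a[0]·b[1]) = [-4, 12, -12] / 2 = [-2, 6, -6].
Expanding [2, -3] (x) [0, 1] (x) [-2, 6, -6] reproduces all 12 entries of T, so T = [2, -3] (x) [0, 1] (x) [-2, 6, -6] and rank(T) ≤ 1.
Equivalently every frontal slice T[:,:,k] is c[k] times the rank-1 matrix [2, -3] (x) [0, 1]. So T has rank 1 (it is nonzero).

Yes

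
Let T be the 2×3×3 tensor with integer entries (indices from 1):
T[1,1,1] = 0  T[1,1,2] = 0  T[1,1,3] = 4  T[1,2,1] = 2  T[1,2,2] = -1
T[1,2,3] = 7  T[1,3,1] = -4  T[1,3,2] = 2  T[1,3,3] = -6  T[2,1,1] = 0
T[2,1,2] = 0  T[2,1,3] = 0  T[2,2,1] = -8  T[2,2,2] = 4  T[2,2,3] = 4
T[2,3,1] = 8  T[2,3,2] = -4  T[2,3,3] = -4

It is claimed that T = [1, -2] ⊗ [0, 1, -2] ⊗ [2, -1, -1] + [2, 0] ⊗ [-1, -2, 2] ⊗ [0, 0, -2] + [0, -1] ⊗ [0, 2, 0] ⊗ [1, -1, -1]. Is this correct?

Reconstruct entry (2,2,1) from the claimed factors: Σₗ aₗ[2]bₗ[2]cₗ[1] = (-2)·(1)·(2) + (0)·(-2)·(0) + (-1)·(2)·(1) = -6, but T[2,2,1] = -8. The claim is false.

No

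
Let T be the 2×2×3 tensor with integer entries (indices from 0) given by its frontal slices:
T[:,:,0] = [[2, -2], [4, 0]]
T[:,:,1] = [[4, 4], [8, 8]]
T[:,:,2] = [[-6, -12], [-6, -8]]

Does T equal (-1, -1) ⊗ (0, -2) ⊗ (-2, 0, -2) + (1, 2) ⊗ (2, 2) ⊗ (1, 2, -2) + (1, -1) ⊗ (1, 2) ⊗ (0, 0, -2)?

Reconstruct entrywise from the claimed factors. For example, T[0,0,2] = -6 and Σₗ aₗ[0]bₗ[0]cₗ[2] = (-1)·(0)·(-2) + (1)·(2)·(-2) + (1)·(1)·(-2) = -6; checking all 12 entries, every one matches. The claim holds.

Yes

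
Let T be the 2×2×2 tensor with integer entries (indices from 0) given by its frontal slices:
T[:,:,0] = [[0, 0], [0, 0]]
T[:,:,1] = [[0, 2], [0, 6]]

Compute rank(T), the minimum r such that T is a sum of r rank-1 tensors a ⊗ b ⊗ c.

Lower bound: T ≠ 0 (e.g. T[0,1,1] = 2), so rank(T) ≥ 1.
Upper bound: if T = a ⊗ b ⊗ c then every fibre of T is a multiple of the corresponding factor, so read the factors off the fibres through the nonzero entry T[0,1,1] = 2.
The mode-1 fibre T[:,1,1] = [2, 6] gives a = [1, 3] (primitive direction); the mode-2 fibre T[0,:,1] = [0, 2] gives b = [0, 1]; then c[k] = T[0,1,k] / (a[0]·b[1]) = [0, 2] / 1 = [0, 2].
Expanding [1, 3] ⊗ [0, 1] ⊗ [0, 2] reproduces all 8 entries of T, so T = [1, 3] ⊗ [0, 1] ⊗ [0, 2] and rank(T) ≤ 1.
These bounds meet, so rank(T) = 1.

1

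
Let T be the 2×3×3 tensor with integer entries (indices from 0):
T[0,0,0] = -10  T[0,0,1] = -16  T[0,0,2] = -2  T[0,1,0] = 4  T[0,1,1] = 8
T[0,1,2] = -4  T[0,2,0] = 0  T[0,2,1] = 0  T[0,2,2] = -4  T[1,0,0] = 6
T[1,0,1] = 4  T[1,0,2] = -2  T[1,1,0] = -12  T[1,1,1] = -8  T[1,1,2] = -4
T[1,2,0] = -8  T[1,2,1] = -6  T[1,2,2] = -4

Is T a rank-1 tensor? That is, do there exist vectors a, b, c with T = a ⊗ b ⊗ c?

The mode-2 unfolding of T (rows indexed by j, columns by (i,k) = (0,0), (0,1), (0,2), (1,0), (1,1), (1,2)) is [[-10, -16, -2, 6, 4, -2], [4, 8, -4, -12, -8, -4], [0, 0, -4, -8, -6, -4]].
There the 3×3 minor on rows j ∈ {0, 1, 2}, columns (i,k) ∈ {(0,0), (0,1), (0,2)} is det [[-10, -16, -2], [4, 8, -4], [0, 0, -4]] = 64 ≠ 0, so this unfolding has rank ≥ 3; CP rank is at least every unfolding rank, so rank(T) ≥ 3.
In particular rank(T) ≥ 3 > 1, so T is not rank-1.

No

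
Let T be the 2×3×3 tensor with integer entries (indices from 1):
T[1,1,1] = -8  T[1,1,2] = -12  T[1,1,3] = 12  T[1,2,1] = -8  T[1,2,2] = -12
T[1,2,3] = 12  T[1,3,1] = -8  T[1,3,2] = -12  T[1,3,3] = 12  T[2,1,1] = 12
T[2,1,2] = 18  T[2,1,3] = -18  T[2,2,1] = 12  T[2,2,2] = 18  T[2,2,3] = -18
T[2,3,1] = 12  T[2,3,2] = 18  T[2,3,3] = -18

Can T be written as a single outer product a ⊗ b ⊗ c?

Yes

If T = a ⊗ b ⊗ c then every fibre of T is a multiple of the corresponding factor, so read the factors off the fibres through the nonzero entry T[1,1,1] = -8.
The mode-1 fibre T[:,1,1] = [-8, 12] gives a = [2, -3] (primitive direction); the mode-2 fibre T[1,:,1] = [-8, -8, -8] gives b = [1, 1, 1]; then c[k] = T[1,1,k] / (a[1]·b[1]) = [-8, -12, 12] / 2 = [-4, -6, 6].
Expanding [2, -3] ⊗ [1, 1, 1] ⊗ [-4, -6, 6] reproduces all 18 entries of T, so T = [2, -3] ⊗ [1, 1, 1] ⊗ [-4, -6, 6] and rank(T) ≤ 1.
Equivalently every frontal slice T[:,:,k] is c[k] times the rank-1 matrix [2, -3] ⊗ [1, 1, 1]. So T has rank 1 (it is nonzero).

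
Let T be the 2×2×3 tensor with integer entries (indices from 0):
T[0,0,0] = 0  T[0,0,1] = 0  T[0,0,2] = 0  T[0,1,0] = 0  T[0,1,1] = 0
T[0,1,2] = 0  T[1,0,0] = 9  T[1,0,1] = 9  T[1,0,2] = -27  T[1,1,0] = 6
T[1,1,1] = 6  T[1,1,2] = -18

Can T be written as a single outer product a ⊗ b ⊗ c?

Yes

The mode-1 fibre T[:,0,0] = [0, 9] gives a = (0, 1) (primitive direction); the mode-2 fibre T[1,:,0] = [9, 6] gives b = (3, 2); then c[k] = T[1,0,k] / (a[1]·b[0]) = [9, 9, -27] / 3 = (3, 3, -9).
Expanding (0, 1) ⊗ (3, 2) ⊗ (3, 3, -9) reproduces all 12 entries of T, so T = (0, 1) ⊗ (3, 2) ⊗ (3, 3, -9) and rank(T) ≤ 1.
Equivalently every frontal slice T[:,:,k] is c[k] times the rank-1 matrix (0, 1) ⊗ (3, 2). So T has rank 1 (it is nonzero).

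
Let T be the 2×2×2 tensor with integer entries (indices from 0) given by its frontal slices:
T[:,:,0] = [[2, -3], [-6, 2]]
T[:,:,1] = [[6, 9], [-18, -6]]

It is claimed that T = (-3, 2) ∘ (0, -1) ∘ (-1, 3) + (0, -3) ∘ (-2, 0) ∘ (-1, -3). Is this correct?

No

Reconstruct entry (0,0,0) from the claimed factors: Σₗ aₗ[0]bₗ[0]cₗ[0] = (-3)·(0)·(-1) + (0)·(-2)·(-1) = 0, but T[0,0,0] = 2. The claim is false.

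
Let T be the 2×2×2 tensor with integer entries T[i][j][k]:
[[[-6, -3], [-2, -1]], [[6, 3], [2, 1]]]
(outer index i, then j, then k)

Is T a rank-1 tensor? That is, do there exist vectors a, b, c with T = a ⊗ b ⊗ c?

Yes

If T = a ⊗ b ⊗ c then every fibre of T is a multiple of the corresponding factor, so read the factors off the fibres through the nonzero entry T[0,0,0] = -6.
The mode-1 fibre T[:,0,0] = [-6, 6] gives a = [1, -1] (primitive direction); the mode-2 fibre T[0,:,0] = [-6, -2] gives b = [3, 1]; then c[k] = T[0,0,k] / (a[0]·b[0]) = [-6, -3] / 3 = [-2, -1].
Expanding [1, -1] ⊗ [3, 1] ⊗ [-2, -1] reproduces all 8 entries of T, so T = [1, -1] ⊗ [3, 1] ⊗ [-2, -1] and rank(T) ≤ 1.
Equivalently every frontal slice T[:,:,k] is c[k] times the rank-1 matrix [1, -1] ⊗ [3, 1]. So T has rank 1 (it is nonzero).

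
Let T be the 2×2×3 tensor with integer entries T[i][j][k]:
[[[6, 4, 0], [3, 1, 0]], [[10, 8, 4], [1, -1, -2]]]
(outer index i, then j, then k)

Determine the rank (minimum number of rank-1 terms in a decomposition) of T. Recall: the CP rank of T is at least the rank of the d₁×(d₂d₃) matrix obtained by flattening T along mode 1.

Lower bound: the mode-3 unfolding of T (rows indexed by k, columns by (i,j) = (0,0), (0,1), (1,0), (1,1)) is [[6, 3, 10, 1], [4, 1, 8, -1], [0, 0, 4, -2]].
There the 3×3 minor on rows k ∈ {0, 1, 2}, columns (i,j) ∈ {(0,0), (0,1), (1,0)} is det [[6, 3, 10], [4, 1, 8], [0, 0, 4]] = -24 ≠ 0, so this unfolding has rank ≥ 3; CP rank is at least every unfolding rank, so rank(T) ≥ 3. (Unfolding ranks only ever bound the CP rank from below — rank(T) can be strictly larger than all of them — so the matching upper bound has to come from an explicit 3-term decomposition.)
Upper bound: T is a sum of 3 rank-1 terms, T = [0, 1] ⊗ [2, -1] ⊗ [4, 4, 2] + [1, -1] ⊗ [2, -1] ⊗ [1, 1, 0] + [1, 1] ⊗ [1, 1] ⊗ [4, 2, 0] (one valid choice — decompositions are not unique — normalised so each a, b is primitive with positive first nonzero entry; check it by expanding all entries), so rank(T) ≤ 3.
These bounds meet, so rank(T) = 3.

3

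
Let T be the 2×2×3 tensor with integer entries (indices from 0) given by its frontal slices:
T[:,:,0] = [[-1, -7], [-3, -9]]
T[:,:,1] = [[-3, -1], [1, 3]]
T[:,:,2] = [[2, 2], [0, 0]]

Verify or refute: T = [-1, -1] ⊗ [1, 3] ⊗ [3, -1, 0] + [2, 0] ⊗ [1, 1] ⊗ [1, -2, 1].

Reconstruct entrywise from the claimed factors. For example, T[1,1,0] = -9 and Σₗ aₗ[1]bₗ[1]cₗ[0] = (-1)·(3)·(3) + (0)·(1)·(1) = -9; checking all 12 entries, every one matches. The claim holds.

Yes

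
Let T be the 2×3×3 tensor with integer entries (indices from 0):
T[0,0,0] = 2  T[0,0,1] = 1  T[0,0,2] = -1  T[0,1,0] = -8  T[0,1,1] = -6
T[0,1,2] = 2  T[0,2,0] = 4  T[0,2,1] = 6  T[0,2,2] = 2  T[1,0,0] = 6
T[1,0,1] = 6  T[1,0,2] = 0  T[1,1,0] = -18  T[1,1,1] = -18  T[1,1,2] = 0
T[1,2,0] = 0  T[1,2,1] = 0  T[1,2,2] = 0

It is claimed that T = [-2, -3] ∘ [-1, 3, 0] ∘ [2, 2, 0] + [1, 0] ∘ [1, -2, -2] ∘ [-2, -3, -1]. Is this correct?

Reconstruct entrywise from the claimed factors. For example, T[0,2,0] = 4 and Σₗ aₗ[0]bₗ[2]cₗ[0] = (-2)·(0)·(2) + (1)·(-2)·(-2) = 4; checking all 18 entries, every one matches. The claim holds.

Yes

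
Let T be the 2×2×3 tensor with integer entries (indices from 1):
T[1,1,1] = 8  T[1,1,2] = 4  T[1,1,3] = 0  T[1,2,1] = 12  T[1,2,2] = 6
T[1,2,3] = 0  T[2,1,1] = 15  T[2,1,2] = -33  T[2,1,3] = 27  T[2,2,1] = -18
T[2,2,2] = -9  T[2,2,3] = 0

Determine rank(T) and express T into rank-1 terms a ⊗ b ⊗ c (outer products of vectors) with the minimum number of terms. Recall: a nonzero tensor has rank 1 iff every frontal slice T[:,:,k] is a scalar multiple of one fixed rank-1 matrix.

rank(T) = 2

Lower bound: in the mode-2 unfolding of T (rows indexed by j, columns by (i,k)) the 2×2 minor on rows j ∈ {1, 2}, columns (i,k) ∈ {(1,1), (2,1)} is det [[8, 15], [12, -18]] = -324 ≠ 0, so that unfolding has rank ≥ 2 and hence rank(T) ≥ 2 (CP rank is at least every unfolding rank, though it can be larger).
Upper bound: with S_k = T[:,:,k], the two rank-1 terms a₁b₁ᵀ, a₂b₂ᵀ are the rank-1 members of the pencil x·S₁ + y·S₂.
det(x·S₁ + y·S₂) is −324·x² + 162·xy + 162·y² = (-162)·(x − y)(2·x + y), vanishing at (x:y) = (1:1) and (1:-2).
M₁ = S₁ + S₂ = [[12, 18], [-18, -27]] = 3·[2, -3][2, 3]ᵀ and M₂ = S₁ − 2·S₂ = [[0, 0], [81, 0]] = 81·[0, 1][1, 0]ᵀ, so take a₁ = [2, -3], b₁ = [2, 3], a₂ = [0, 1], b₂ = [1, 0].
Each slice is an integer combination of E₁ = a₁b₁ᵀ and E₂ = a₂b₂ᵀ: S₁ = 2·E₁ + 27·E₂, S₂ = E₁ − 27·E₂, S₃ = 27·E₂; reading off coefficients, c₁ = [2, 1, 0] and c₂ = [27, -27, 27].
Hence T = [2, -3] ⊗ [2, 3] ⊗ [2, 1, 0] + [0, 1] ⊗ [1, 0] ⊗ [27, -27, 27], so rank(T) ≤ 2.
These bounds meet, so rank(T) = 2.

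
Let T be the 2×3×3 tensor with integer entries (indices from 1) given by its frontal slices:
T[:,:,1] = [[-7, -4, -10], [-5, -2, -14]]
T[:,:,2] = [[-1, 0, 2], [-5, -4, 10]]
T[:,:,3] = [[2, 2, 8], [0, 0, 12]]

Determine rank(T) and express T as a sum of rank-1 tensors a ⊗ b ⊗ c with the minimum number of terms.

Lower bound: the mode-2 unfolding of T (rows indexed by j, columns by (i,k) = (1,1), (1,2), (1,3), (2,1), (2,2), (2,3)) is [[-7, -1, 2, -5, -5, 0], [-4, 0, 2, -2, -4, 0], [-10, 2, 8, -14, 10, 12]].
There the 3×3 minor on rows j ∈ {1, 2, 3}, columns (i,k) ∈ {(1,1), (1,2), (2,1)} is det [[-7, -1, -5], [-4, 0, -2], [-10, 2, -14]] = 48 ≠ 0, so this unfolding has rank ≥ 3; CP rank is at least every unfolding rank, so rank(T) ≥ 3. (Unfolding ranks only ever bound the CP rank from below — rank(T) can be strictly larger than all of them — so the matching upper bound has to come from an explicit 3-term decomposition.)
Upper bound: T is a sum of 3 rank-1 terms, T = [0, 1] ⊗ [1, 1, -2] ⊗ [2, -4, -2] + [1, 1] ⊗ [1, 0, -2] ⊗ [1, -1, -2] + [1, 1] ⊗ [2, 1, 2] ⊗ [-4, 0, 2] (written with every a and b primitive with positive leading entry and the scale carried by c; CP decompositions are not unique, and this one is verified by expanding entrywise), so rank(T) ≤ 3.
These bounds meet, so rank(T) = 3.

rank(T) = 3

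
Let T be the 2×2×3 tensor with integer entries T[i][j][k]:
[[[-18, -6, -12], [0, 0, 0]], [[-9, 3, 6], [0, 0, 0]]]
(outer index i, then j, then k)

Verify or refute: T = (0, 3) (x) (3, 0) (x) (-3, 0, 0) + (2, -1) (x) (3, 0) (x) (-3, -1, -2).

Reconstruct entry (1,0,0) from the claimed factors: Σₗ aₗ[1]bₗ[0]cₗ[0] = (3)·(3)·(-3) + (-1)·(3)·(-3) = -18, but T[1,0,0] = -9. The claim is false.

No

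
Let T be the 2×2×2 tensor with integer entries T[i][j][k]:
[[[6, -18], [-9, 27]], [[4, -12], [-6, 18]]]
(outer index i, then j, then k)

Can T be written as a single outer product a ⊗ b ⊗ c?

Yes

If T = a ⊗ b ⊗ c then every fibre of T is a multiple of the corresponding factor, so read the factors off the fibres through the nonzero entry T[0,0,0] = 6.
The mode-1 fibre T[:,0,0] = [6, 4] gives a = [3, 2] (primitive direction); the mode-2 fibre T[0,:,0] = [6, -9] gives b = [2, -3]; then c[k] = T[0,0,k] / (a[0]·b[0]) = [6, -18] / 6 = [1, -3].
Expanding [3, 2] ⊗ [2, -3] ⊗ [1, -3] reproduces all 8 entries of T, so T = [3, 2] ⊗ [2, -3] ⊗ [1, -3] and rank(T) ≤ 1.
Equivalently every frontal slice T[:,:,k] is c[k] times the rank-1 matrix [3, 2] ⊗ [2, -3]. So T has rank 1 (it is nonzero).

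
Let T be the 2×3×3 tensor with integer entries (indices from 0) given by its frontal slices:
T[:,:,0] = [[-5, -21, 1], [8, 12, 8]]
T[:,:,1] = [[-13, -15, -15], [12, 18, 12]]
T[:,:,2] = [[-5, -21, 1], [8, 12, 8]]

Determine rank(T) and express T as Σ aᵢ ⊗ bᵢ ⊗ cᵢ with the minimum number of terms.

rank(T) = 2

Lower bound: the mode-3 unfolding of T (rows indexed by k, columns by (i,j) = (0,0), (0,1), (0,2), (1,0), (1,1), (1,2)) is [[-5, -21, 1, 8, 12, 8], [-13, -15, -15, 12, 18, 12], [-5, -21, 1, 8, 12, 8]].
There the 2×2 minor on rows k ∈ {0, 1}, columns (i,j) ∈ {(0,0), (0,1)} is det [[-5, -21], [-13, -15]] = -198 ≠ 0, so this unfolding has rank ≥ 2; CP rank is at least every unfolding rank, so rank(T) ≥ 2. (This is only a lower bound: in general the CP rank may exceed every unfolding rank, so we still need to exhibit 2 rank-1 terms summing to T.)
Upper bound — finding two terms. Write S_k = T[:,:,k] for the frontal slices: S₀ = [[-5, -21, 1], [8, 12, 8]], S₁ = [[-13, -15, -15], [12, 18, 12]], S₂ = [[-5, -21, 1], [8, 12, 8]].
If T = a₁ ⊗ b₁ ⊗ c₁ + a₂ ⊗ b₂ ⊗ c₂ then each S_k = c₁[k]·a₁b₁ᵀ + c₂[k]·a₂b₂ᵀ. S₀ and S₁ are linearly independent, so a₁b₁ᵀ and a₂b₂ᵀ must span the same plane of matrices: they are the rank-1 matrices of the form x·S₀ + y·S₁.
The 2×2 minor of x·S₀ + y·S₁ on rows {0,1}, columns {0,1} is 108·x² + 126·xy − 54·y² = 18·(2·x + 3·y)(3·x − y), vanishing at (x:y) = (3:-2) and (1:3).
M₁ = 3·S₀ − 2·S₁ = [[11, -33, 33], [0, 0, 0]] = 11·[1, 0][1, -3, 3]ᵀ and M₂ = S₀ + 3·S₁ = [[-44, -66, -44], [44, 66, 44]] = (-22)·[1, -1][2, 3, 2]ᵀ, so take a₁ = [1, 0], b₁ = [1, -3, 3], a₂ = [1, -1], b₂ = [2, 3, 2].
Each slice is an integer combination of E₁ = a₁b₁ᵀ and E₂ = a₂b₂ᵀ: S₀ = 3·E₁ − 4·E₂, S₁ = −E₁ − 6·E₂, S₂ = 3·E₁ − 4·E₂; reading off coefficients, c₁ = [3, -1, 3] and c₂ = [-4, -6, -4].
Hence T = [1, 0] ⊗ [1, -3, 3] ⊗ [3, -1, 3] + [1, -1] ⊗ [2, 3, 2] ⊗ [-4, -6, -4], so rank(T) ≤ 2.
These bounds meet, so rank(T) = 2.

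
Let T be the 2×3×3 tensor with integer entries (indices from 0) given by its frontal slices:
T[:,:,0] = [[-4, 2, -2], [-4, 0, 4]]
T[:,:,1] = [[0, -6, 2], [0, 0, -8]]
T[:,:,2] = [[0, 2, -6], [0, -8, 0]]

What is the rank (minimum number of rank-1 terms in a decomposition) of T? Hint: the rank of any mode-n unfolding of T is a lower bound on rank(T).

Lower bound: in the mode-3 unfolding of T (rows indexed by k, columns by (i,j)) the 3×3 minor on rows k ∈ {0, 1, 2}, columns (i,j) ∈ {(0,0), (0,1), (0,2)} is det [[-4, 2, -2], [0, -6, 2], [0, 2, -6]] = -128 ≠ 0, so that unfolding has rank ≥ 3 and hence rank(T) ≥ 3 (CP rank is at least every unfolding rank, though it can be larger).
Upper bound: T is a sum of 3 rank-1 terms, T = (1, -1) ∘ (0, 1, -1) ∘ (2, -4, 4) + (1, 1) ∘ (2, 1, 1) ∘ (-2, 0, 0) + (1, 2) ∘ (0, 1, 1) ∘ (2, -2, -2) (one valid choice — decompositions are not unique — normalised so each a, b is primitive with positive first nonzero entry; check it by expanding all entries), so rank(T) ≤ 3.
These bounds meet, so rank(T) = 3.

3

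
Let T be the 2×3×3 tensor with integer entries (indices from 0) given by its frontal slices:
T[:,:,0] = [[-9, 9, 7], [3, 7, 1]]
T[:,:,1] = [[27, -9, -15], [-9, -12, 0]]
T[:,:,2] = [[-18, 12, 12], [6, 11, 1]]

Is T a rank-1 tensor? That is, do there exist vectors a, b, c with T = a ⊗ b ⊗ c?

No

The mode-3 unfolding of T (rows indexed by k, columns by (i,j) = (0,0), (0,1), (0,2), (1,0), (1,1), (1,2)) is [[-9, 9, 7, 3, 7, 1], [27, -9, -15, -9, -12, 0], [-18, 12, 12, 6, 11, 1]].
There the 2×2 minor on rows k ∈ {0, 1}, columns (i,j) ∈ {(0,0), (0,1)} is det [[-9, 9], [27, -9]] = -162 ≠ 0, so this unfolding has rank ≥ 2; CP rank is at least every unfolding rank, so rank(T) ≥ 2.
In particular rank(T) ≥ 2 > 1, so T is not rank-1.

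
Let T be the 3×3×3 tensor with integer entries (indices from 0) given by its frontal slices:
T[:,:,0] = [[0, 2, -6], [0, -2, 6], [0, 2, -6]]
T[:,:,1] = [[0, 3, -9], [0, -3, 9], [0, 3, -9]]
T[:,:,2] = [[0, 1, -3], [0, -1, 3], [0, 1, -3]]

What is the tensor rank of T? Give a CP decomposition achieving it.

rank(T) = 1

Lower bound: T ≠ 0 (e.g. T[0,1,0] = 2), so rank(T) ≥ 1.
Upper bound: if T = a ⊗ b ⊗ c then every fibre of T is a multiple of the corresponding factor, so read the factors off the fibres through the nonzero entry T[0,1,0] = 2.
The mode-1 fibre T[:,1,0] = [2, -2, 2] gives a = (1, -1, 1) (primitive direction); the mode-2 fibre T[0,:,0] = [0, 2, -6] gives b = (0, 1, -3); then c[k] = T[0,1,k] / (a[0]·b[1]) = [2, 3, 1] / 1 = (2, 3, 1).
Expanding (1, -1, 1) ⊗ (0, 1, -3) ⊗ (2, 3, 1) reproduces all 27 entries of T, so T = (1, -1, 1) ⊗ (0, 1, -3) ⊗ (2, 3, 1) and rank(T) ≤ 1.
These bounds meet, so rank(T) = 1.
Check entry T[2,2,1] = -9: (1)·(-3)·(3) = -9.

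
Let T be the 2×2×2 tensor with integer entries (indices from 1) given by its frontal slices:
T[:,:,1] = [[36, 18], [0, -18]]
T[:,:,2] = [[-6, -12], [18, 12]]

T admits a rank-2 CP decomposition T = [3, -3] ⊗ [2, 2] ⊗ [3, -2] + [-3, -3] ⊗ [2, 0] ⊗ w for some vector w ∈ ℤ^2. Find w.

w = [-3, -1]

Subtract the known terms from T to get the rank-1 residual R = [-3, -3] ⊗ [2, 0] ⊗ w, so R[i,j,k] = a[i]·b[j]·w[k]. Pick indices with nonzero a[1]·b[1] = (-3)·(2) = -6. Only the fibre through (1,1,·) is needed: R[1,1,:] = T[1,1,:] − Σₗ aₗ[1]bₗ[1]cₗ = [36, -6] − (3)·(2)·[3, -2] = [18, 6]. Then w[k] = R[1,1,k] / -6 for each k, giving w = [18, 6] / -6 = [-3, -1].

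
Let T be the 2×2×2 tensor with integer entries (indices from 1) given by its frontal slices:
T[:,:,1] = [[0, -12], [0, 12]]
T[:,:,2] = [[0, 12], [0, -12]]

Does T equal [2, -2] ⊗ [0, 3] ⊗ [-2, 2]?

Reconstruct entrywise from the claimed factors. For example, T[1,1,2] = 0 and Σₗ aₗ[1]bₗ[1]cₗ[2] = (2)·(0)·(2) = 0; checking all 8 entries, every one matches. The claim holds.

Yes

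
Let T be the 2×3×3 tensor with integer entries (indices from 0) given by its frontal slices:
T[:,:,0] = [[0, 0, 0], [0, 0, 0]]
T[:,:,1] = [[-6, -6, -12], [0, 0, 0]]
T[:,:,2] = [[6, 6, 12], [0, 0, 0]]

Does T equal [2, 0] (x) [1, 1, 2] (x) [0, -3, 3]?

Yes

Reconstruct entrywise from the claimed factors. For example, T[1,0,1] = 0 and Σₗ aₗ[1]bₗ[0]cₗ[1] = (0)·(1)·(-3) = 0; checking all 18 entries, every one matches. The claim holds.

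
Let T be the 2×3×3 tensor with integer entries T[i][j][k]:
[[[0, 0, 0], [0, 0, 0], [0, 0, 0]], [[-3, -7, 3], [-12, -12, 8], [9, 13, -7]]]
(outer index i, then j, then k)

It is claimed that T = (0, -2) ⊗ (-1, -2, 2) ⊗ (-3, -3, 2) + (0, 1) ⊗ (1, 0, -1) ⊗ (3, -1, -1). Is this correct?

Reconstruct entrywise from the claimed factors. For example, T[1,2,0] = 9 and Σₗ aₗ[1]bₗ[2]cₗ[0] = (-2)·(2)·(-3) + (1)·(-1)·(3) = 9; checking all 18 entries, every one matches. The claim holds.

Yes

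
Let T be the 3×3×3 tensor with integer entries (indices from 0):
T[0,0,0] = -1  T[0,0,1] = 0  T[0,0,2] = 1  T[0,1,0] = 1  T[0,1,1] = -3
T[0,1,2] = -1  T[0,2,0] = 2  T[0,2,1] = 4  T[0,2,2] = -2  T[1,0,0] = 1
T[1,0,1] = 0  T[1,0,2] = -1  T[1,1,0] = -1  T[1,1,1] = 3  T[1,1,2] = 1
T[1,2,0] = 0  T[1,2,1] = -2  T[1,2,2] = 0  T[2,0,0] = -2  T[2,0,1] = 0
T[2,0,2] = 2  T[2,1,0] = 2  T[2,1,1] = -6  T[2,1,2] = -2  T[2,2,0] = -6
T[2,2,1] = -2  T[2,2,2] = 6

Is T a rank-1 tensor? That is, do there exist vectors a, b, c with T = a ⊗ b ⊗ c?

The mode-2 unfolding of T (rows indexed by j, columns by (i,k) = (0,0), (0,1), (0,2), (1,0), (1,1), (1,2), (2,0), (2,1), (2,2)) is [[-1, 0, 1, 1, 0, -1, -2, 0, 2], [1, -3, -1, -1, 3, 1, 2, -6, -2], [2, 4, -2, 0, -2, 0, -6, -2, 6]].
There the 3×3 minor on rows j ∈ {0, 1, 2}, columns (i,k) ∈ {(0,0), (0,1), (1,0)} is det [[-1, 0, 1], [1, -3, -1], [2, 4, 0]] = 6 ≠ 0, so this unfolding has rank ≥ 3; CP rank is at least every unfolding rank, so rank(T) ≥ 3.
In particular rank(T) ≥ 3 > 1, so T is not rank-1.

No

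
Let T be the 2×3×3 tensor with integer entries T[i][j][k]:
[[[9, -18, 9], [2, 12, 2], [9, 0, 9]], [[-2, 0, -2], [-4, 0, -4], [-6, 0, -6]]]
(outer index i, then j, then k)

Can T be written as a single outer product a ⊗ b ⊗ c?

No

The mode-1 unfolding of T (rows indexed by i, columns by (j,k) = (0,0), (0,1), (0,2), (1,0), (1,1), (1,2), (2,0), (2,1), (2,2)) is [[9, -18, 9, 2, 12, 2, 9, 0, 9], [-2, 0, -2, -4, 0, -4, -6, 0, -6]].
There the 2×2 minor on rows i ∈ {0, 1}, columns (j,k) ∈ {(0,0), (0,1)} is det [[9, -18], [-2, 0]] = -36 ≠ 0, so this unfolding has rank ≥ 2; CP rank is at least every unfolding rank, so rank(T) ≥ 2.
In particular rank(T) ≥ 2 > 1, so T is not rank-1.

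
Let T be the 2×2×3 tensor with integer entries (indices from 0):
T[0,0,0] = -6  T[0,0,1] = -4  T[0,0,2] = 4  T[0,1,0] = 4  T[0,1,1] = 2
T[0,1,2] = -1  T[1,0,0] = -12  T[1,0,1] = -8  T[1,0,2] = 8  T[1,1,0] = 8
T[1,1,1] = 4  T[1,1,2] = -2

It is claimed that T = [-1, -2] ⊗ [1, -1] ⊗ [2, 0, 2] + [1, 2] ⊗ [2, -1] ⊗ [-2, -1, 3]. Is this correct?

Reconstruct entry (0,0,1) from the claimed factors: Σₗ aₗ[0]bₗ[0]cₗ[1] = (-1)·(1)·(0) + (1)·(2)·(-1) = -2, but T[0,0,1] = -4. The claim is false.

No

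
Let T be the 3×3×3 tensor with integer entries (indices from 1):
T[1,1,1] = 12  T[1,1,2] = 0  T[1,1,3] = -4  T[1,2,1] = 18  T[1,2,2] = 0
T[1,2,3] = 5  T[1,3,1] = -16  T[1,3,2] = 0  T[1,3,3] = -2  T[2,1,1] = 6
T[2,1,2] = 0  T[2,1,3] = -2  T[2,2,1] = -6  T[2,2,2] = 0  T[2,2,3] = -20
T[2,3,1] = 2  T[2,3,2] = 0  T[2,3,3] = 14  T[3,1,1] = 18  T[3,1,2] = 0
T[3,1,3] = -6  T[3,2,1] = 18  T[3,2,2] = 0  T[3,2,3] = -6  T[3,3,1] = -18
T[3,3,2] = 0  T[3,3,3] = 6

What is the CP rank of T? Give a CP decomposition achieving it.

rank(T) = 2

Lower bound: the mode-1 unfolding of T (rows indexed by i, columns by (j,k) = (1,1), (1,2), (1,3), (2,1), (2,2), (2,3), (3,1), (3,2), (3,3)) is [[12, 0, -4, 18, 0, 5, -16, 0, -2], [6, 0, -2, -6, 0, -20, 2, 0, 14], [18, 0, -6, 18, 0, -6, -18, 0, 6]].
There the 2×2 minor on rows i ∈ {1, 2}, columns (j,k) ∈ {(1,1), (2,1)} is det [[12, 18], [6, -6]] = -180 ≠ 0, so this unfolding has rank ≥ 2; CP rank is at least every unfolding rank, so rank(T) ≥ 2. (This is only a lower bound: in general the CP rank may exceed every unfolding rank, so we still need to exhibit 2 rank-1 terms summing to T.)
Upper bound — finding two terms. Write S_k = T[:,:,k] for the frontal slices: S₁ = [[12, 18, -16], [6, -6, 2], [18, 18, -18]], S₂ = [[0, 0, 0], [0, 0, 0], [0, 0, 0]], S₃ = [[-4, 5, -2], [-2, -20, 14], [-6, -6, 6]].
If T = a₁ (x) b₁ (x) c₁ + a₂ (x) b₂ (x) c₂ then each S_k = c₁[k]·a₁b₁ᵀ + c₂[k]·a₂b₂ᵀ. S₁ and S₃ are linearly independent, so a₁b₁ᵀ and a₂b₂ᵀ must span the same plane of matrices: they are the rank-1 matrices of the form x·S₁ + y·S₃.
The 2×2 minor of x·S₁ + y·S₃ on rows {1,2}, columns {1,2} is −180·x² − 210·xy + 90·y² = (-30)·(2·x + 3·y)(3·x − y), vanishing at (x:y) = (3:-2) and (1:3).
M₁ = 3·S₁ − 2·S₃ = [[44, 44, -44], [22, 22, -22], [66, 66, -66]] = 22·[2, 1, 3][1, 1, -1]ᵀ and M₂ = S₁ + 3·S₃ = [[0, 33, -22], [0, -66, 44], [0, 0, 0]] = 11·[1, -2, 0][0, 3, -2]ᵀ, so take a₁ = [2, 1, 3], b₁ = [1, 1, -1], a₂ = [1, -2, 0], b₂ = [0, 3, -2].
Each slice is an integer combination of E₁ = a₁b₁ᵀ and E₂ = a₂b₂ᵀ: S₁ = 6·E₁ + 2·E₂, S₂ = 0, S₃ = −2·E₁ + 3·E₂; reading off coefficients, c₁ = [6, 0, -2] and c₂ = [2, 0, 3].
Hence T = [2, 1, 3] (x) [1, 1, -1] (x) [6, 0, -2] + [1, -2, 0] (x) [0, 3, -2] (x) [2, 0, 3], so rank(T) ≤ 2.
These bounds meet, so rank(T) = 2.
Check entry T[3,2,2] = 0: (3)·(1)·(0) + (0)·(3)·(0) = 0.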